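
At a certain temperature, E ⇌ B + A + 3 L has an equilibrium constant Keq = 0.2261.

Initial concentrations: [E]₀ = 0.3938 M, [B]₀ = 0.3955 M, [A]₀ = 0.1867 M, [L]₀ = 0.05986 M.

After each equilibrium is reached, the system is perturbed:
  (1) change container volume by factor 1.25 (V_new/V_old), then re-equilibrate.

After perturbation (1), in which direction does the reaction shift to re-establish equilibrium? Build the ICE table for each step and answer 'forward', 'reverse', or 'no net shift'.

Direction: forward

Q₀ = 4.0218e-05 vs Keq = 0.2261 ⇒ Q<K, forward
Step 1:
                   E          B          A          L
  I           0.3938     0.3955     0.1867    0.05986
  C          -0.1825     0.1825     0.1825     0.5474
  E           0.2113      0.578     0.3692     0.6073
  solve Keq expr → x = 0.1825; check Q = 0.2261
Then change container volume by factor 1.25 (V_new/V_old).
Step 2:
                   E          B          A          L
  I           0.1691     0.4624     0.2953     0.4858
  C         -0.03099    0.03099    0.03099    0.09298
  E           0.1381     0.4934     0.3263     0.5788
  solve Keq expr → x = 0.03099; check Q = 0.2261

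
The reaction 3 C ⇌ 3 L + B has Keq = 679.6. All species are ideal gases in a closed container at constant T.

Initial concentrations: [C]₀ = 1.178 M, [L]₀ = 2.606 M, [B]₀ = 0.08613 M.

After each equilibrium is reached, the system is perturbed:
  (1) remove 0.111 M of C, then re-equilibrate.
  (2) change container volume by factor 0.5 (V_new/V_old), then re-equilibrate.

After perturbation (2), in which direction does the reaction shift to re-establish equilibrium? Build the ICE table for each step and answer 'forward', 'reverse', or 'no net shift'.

Direction: reverse

Q₀ = 0.9325 vs Keq = 679.6 ⇒ Q<K, forward
Step 1:
                    C           L           B
  I             1.178       2.606     0.08613
  C           -0.8894      0.8894      0.2965
  E            0.2886       3.495      0.3826
  solve Keq expr → x = 0.2965; check Q = 679.6
Then remove 0.111 M of C.
Step 2:
                    C           L           B
  I            0.1776       3.495      0.3826
  C           0.09516    -0.09516    -0.03172
  E            0.2728         3.4      0.3509
  solve Keq expr → x = -0.03172; check Q = 679.6
Then change container volume by factor 0.5 (V_new/V_old).
Step 3:
                    C           L           B
  I            0.5456         6.8      0.7017
  C            0.1172     -0.1172    -0.03906
  E            0.6627       6.683      0.6627
  solve Keq expr → x = -0.03906; check Q = 679.6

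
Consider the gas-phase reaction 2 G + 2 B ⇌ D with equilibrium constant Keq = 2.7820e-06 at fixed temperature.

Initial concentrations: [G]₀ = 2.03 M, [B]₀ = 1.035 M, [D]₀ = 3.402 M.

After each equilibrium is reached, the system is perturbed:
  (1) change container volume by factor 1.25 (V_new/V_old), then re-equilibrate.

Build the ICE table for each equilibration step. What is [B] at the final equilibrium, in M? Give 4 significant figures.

[B]_eq = 6.26 M

Q₀ = 0.7707 vs Keq = 2.7820e-06 ⇒ Q>K, reverse
Step 1:
                    G           B           D
  init           2.03       1.035       3.402
  Δ             6.778       6.778      -3.389
  eq            8.808       7.813     0.01317
  solve Keq expr → x = -3.389; check Q = 2.7820e-06
Then change container volume by factor 1.25 (V_new/V_old).
Step 2:
                    G           B           D
  init          7.046        6.25     0.01054
  Δ           0.01022     0.01022   -0.005109
  eq            7.056        6.26    0.005429
  solve Keq expr → x = -0.005109; check Q = 2.7820e-06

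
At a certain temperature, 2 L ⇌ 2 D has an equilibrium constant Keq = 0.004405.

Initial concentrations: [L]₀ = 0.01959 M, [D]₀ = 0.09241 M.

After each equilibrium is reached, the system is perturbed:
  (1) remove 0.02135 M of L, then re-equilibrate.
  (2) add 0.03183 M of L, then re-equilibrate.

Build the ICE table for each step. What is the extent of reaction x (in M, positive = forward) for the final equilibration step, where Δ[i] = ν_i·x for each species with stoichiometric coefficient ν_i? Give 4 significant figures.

x = 9.9054e-04 M

Q₀ = 22.25 vs Keq = 0.004405 ⇒ Q>K, reverse
Step 1:
                   L          D
  I          0.01959    0.09241
  C          0.08544   -0.08544
  E            0.105   0.006971
  solve Keq expr → x = -0.04272; check Q = 0.004405
Then remove 0.02135 M of L.
Step 2:
                   L          D
  I          0.08368   0.006971
  C         0.001329  -0.001329
  E          0.08501   0.005642
  solve Keq expr → x = -6.6440e-04; check Q = 0.004405
Then add 0.03183 M of L.
Step 3:
                   L          D
  I           0.1168   0.005642
  C        -0.001981   0.001981
  E           0.1149   0.007623
  solve Keq expr → x = 9.9054e-04; check Q = 0.004405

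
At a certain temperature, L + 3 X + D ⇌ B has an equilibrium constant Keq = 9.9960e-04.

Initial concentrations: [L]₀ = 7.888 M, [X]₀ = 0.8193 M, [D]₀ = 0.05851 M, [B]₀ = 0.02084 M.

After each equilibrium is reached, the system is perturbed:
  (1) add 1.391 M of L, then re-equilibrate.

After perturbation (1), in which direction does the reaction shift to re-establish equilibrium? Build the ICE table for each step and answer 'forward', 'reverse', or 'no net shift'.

Direction: forward

Q₀ = 0.08211 vs Keq = 9.9960e-04 ⇒ Q>K, reverse
Step 1:
                  L         X         D         B
  Initial     7.888    0.8193   0.05851   0.02084
  Change    0.02041   0.06124   0.02041  -0.02041
  Equil       7.908    0.8805   0.07892 4.2597e-04
  solve Keq expr → x = -0.02041; check Q = 9.9960e-04
Then add 1.391 M of L.
Step 2:
                  L         X         D         B
  Initial     9.299    0.8805   0.07892 4.2597e-04
  Change  -7.4070e-05 -2.2221e-04 -7.4070e-05 7.4070e-05
  Equil       9.299    0.8803   0.07885 5.0004e-04
  solve Keq expr → x = 7.4070e-05; check Q = 9.9960e-04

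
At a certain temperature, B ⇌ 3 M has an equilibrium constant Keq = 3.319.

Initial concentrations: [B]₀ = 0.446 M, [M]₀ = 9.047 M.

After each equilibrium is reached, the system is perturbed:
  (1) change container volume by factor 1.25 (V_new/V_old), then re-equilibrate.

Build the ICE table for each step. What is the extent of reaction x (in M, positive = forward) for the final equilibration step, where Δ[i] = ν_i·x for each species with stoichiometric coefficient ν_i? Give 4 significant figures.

Q₀ = 1660 vs Keq = 3.319 ⇒ Q>K, reverse
Step 1:
                   B          M
  Initial      0.446      9.047
  Change       2.318     -6.954
  Equil        2.764      2.093
  solve Keq expr → x = -2.318; check Q = 3.319
Then change container volume by factor 1.25 (V_new/V_old).
Step 2:
                   B          M
  Initial      2.211      1.675
  Change    -0.08148     0.2444
  Equil         2.13      1.919
  solve Keq expr → x = 0.08148; check Q = 3.319

x = 0.08148 M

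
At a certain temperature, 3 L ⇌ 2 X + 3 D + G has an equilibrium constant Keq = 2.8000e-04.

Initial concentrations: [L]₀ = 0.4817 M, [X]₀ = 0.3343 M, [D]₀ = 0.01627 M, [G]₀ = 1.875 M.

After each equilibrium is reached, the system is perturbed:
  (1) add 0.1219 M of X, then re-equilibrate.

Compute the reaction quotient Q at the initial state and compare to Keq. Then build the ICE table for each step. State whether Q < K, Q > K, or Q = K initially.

Q₀ = 8.0743e-06 vs Keq = 2.8000e-04 ⇒ Q<K, forward
Step 1:
                  L         X         D         G
  init       0.4817    0.3343   0.01627     1.875
  Δ        -0.03129   0.02086   0.03129   0.01043
  eq         0.4504    0.3552   0.04756     1.885
  solve Keq expr → x = 0.01043; check Q = 2.8000e-04
Then add 0.1219 M of X.
Step 2:
                  L         X         D         G
  init       0.4504    0.4771   0.04756     1.885
  Δ         0.00754 -0.005027  -0.00754 -0.002513
  eq         0.4579     0.472   0.04002     1.883
  solve Keq expr → x = -0.002513; check Q = 2.8000e-04

Q₀ = 8.0743e-06; Q < K (proceeds forward)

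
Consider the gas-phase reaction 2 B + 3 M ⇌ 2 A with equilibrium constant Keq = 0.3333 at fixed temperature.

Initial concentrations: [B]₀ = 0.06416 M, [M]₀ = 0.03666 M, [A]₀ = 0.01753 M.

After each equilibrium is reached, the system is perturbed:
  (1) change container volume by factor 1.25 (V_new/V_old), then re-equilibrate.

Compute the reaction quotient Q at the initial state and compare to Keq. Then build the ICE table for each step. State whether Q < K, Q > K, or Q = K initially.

Q₀ = 1515 vs Keq = 0.3333 ⇒ Q>K, reverse
Step 1:
                   B          M          A
  Initial    0.06416    0.03666    0.01753
  Change     0.01681    0.02522   -0.01681
  Equil      0.08097    0.06188 7.1949e-04
  solve Keq expr → x = -0.008405; check Q = 0.3333
Then change container volume by factor 1.25 (V_new/V_old).
Step 2:
                   B          M          A
  Initial    0.06478     0.0495 5.7559e-04
  Change  1.5972e-04 2.3957e-04 -1.5972e-04
  Equil      0.06494    0.04974 4.1588e-04
  solve Keq expr → x = -7.9858e-05; check Q = 0.3333

Q₀ = 1515; Q > K (proceeds reverse)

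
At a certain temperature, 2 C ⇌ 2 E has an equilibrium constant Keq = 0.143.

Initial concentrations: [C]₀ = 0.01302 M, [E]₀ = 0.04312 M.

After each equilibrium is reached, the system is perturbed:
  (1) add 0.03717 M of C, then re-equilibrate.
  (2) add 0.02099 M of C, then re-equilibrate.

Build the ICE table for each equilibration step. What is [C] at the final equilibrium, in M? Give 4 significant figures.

[C]_eq = 0.08294 M

Q₀ = 10.97 vs Keq = 0.143 ⇒ Q>K, reverse
Step 1:
                    C           E
  Initial     0.01302     0.04312
  Change      0.02772    -0.02772
  Equil       0.04074      0.0154
  solve Keq expr → x = -0.01386; check Q = 0.143
Then add 0.03717 M of C.
Step 2:
                    C           E
  Initial     0.07791      0.0154
  Change      -0.0102      0.0102
  Equil       0.06771      0.0256
  solve Keq expr → x = 0.0051; check Q = 0.143
Then add 0.02099 M of C.
Step 3:
                    C           E
  Initial      0.0887      0.0256
  Change    -0.005759    0.005759
  Equil       0.08294     0.03136
  solve Keq expr → x = 0.00288; check Q = 0.143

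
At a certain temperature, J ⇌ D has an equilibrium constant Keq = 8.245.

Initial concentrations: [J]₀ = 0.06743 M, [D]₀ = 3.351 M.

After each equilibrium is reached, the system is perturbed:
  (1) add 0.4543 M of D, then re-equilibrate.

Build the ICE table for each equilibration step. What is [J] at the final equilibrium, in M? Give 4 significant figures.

[J]_eq = 0.4189 M

Q₀ = 49.7 vs Keq = 8.245 ⇒ Q>K, reverse
Step 1:
                    J           D
  Initial     0.06743       3.351
  Change       0.3023     -0.3023
  Equil        0.3698       3.049
  solve Keq expr → x = -0.3023; check Q = 8.245
Then add 0.4543 M of D.
Step 2:
                    J           D
  Initial      0.3698       3.503
  Change      0.04914    -0.04914
  Equil        0.4189       3.454
  solve Keq expr → x = -0.04914; check Q = 8.245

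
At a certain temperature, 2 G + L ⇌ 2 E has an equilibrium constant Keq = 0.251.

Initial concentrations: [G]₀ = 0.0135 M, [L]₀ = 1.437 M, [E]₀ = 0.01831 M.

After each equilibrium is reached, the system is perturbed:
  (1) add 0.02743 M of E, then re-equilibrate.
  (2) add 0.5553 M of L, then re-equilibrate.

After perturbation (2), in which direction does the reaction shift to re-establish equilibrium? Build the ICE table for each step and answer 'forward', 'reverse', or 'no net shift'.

Direction: forward

Q₀ = 1.28 vs Keq = 0.251 ⇒ Q>K, reverse
Step 1:
                    G           L           E
  I            0.0135       1.437     0.01831
  C          0.006366    0.003183   -0.006366
  E           0.01987        1.44     0.01194
  solve Keq expr → x = -0.003183; check Q = 0.251
Then add 0.02743 M of E.
Step 2:
                    G           L           E
  I           0.01987        1.44     0.03937
  C           0.01709    0.008545    -0.01709
  E           0.03696       1.449     0.02228
  solve Keq expr → x = -0.008545; check Q = 0.251
Then add 0.5553 M of L.
Step 3:
                    G           L           E
  I           0.03696       2.004     0.02228
  C         -0.002292   -0.001146    0.002292
  E           0.03466       2.003     0.02458
  solve Keq expr → x = 0.001146; check Q = 0.251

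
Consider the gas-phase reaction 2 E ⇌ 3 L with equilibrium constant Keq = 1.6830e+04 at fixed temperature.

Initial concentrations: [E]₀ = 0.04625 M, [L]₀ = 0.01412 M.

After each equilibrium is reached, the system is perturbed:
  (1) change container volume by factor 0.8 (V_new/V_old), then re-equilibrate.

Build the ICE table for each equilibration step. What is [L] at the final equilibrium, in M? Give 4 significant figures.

[L]_eq = 0.104 M

Q₀ = 0.001316 vs Keq = 1.6830e+04 ⇒ Q<K, forward
Step 1:
                  E         L
  Initial   0.04625   0.01412
  Change   -0.04606    0.0691
  Equil   1.8505e-04   0.08322
  solve Keq expr → x = 0.02303; check Q = 1.6830e+04
Then change container volume by factor 0.8 (V_new/V_old).
Step 2:
                  E         L
  Initial 2.3131e-04     0.104
  Change  2.7150e-05 -4.0725e-05
  Equil   2.5846e-04     0.104
  solve Keq expr → x = -1.3575e-05; check Q = 1.6830e+04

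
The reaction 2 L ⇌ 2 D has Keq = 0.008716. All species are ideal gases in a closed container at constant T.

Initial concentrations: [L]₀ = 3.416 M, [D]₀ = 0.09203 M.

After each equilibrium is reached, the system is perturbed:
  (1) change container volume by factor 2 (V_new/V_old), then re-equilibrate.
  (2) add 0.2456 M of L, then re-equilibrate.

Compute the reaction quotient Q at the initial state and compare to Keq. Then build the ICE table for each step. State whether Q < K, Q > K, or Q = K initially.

Q₀ = 7.2581e-04; Q < K (proceeds forward)

Q₀ = 7.2581e-04 vs Keq = 0.008716 ⇒ Q<K, forward
Step 1:
                    L           D
  init          3.416     0.09203
  Δ           -0.2075      0.2075
  eq            3.208      0.2995
  solve Keq expr → x = 0.1038; check Q = 0.008716
Then change container volume by factor 2 (V_new/V_old).
Step 2:
                    L           D
  init          1.604      0.1498
  Δ                 0           0
  eq            1.604      0.1498
  solve Keq expr → x = 0; check Q = 0.008716
Then add 0.2456 M of L.
Step 3:
                    L           D
  init           1.85      0.1498
  Δ          -0.02097     0.02097
  eq            1.829      0.1707
  solve Keq expr → x = 0.01049; check Q = 0.008716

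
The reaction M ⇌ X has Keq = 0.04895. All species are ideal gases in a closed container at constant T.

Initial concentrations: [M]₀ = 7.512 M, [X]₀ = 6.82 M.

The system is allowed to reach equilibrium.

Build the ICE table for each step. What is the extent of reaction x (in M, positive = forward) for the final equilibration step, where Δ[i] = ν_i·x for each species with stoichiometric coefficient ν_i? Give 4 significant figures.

Q₀ = 0.9079 vs Keq = 0.04895 ⇒ Q>K, reverse
Step 1:
                  M         X
  I           7.512      6.82
  C           6.151    -6.151
  E           13.66    0.6688
  solve Keq expr → x = -6.151; check Q = 0.04895

x = -6.151 M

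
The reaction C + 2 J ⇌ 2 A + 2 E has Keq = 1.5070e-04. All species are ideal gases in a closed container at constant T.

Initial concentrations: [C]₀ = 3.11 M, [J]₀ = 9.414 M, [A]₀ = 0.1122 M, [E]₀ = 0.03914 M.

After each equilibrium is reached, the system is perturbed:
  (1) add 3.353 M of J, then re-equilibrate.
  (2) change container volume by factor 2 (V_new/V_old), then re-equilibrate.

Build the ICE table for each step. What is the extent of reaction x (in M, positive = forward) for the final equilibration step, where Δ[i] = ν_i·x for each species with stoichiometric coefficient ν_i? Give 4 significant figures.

x = 0.0228 M

Q₀ = 6.9971e-08 vs Keq = 1.5070e-04 ⇒ Q<K, forward
Step 1:
                   C          J          A          E
  init          3.11      9.414     0.1122    0.03914
  Δ           -0.181     -0.362      0.362      0.362
  eq           2.929      9.052     0.4742     0.4011
  solve Keq expr → x = 0.181; check Q = 1.5070e-04
Then add 3.353 M of J.
Step 2:
                   C          J          A          E
  init         2.929      12.41     0.4742     0.4011
  Δ         -0.03559   -0.07118    0.07118    0.07118
  eq           2.893      12.33     0.5453     0.4723
  solve Keq expr → x = 0.03559; check Q = 1.5070e-04
Then change container volume by factor 2 (V_new/V_old).
Step 3:
                   C          J          A          E
  init         1.447      6.167     0.2727     0.2361
  Δ          -0.0228    -0.0456     0.0456     0.0456
  eq           1.424      6.121     0.3183     0.2817
  solve Keq expr → x = 0.0228; check Q = 1.5070e-04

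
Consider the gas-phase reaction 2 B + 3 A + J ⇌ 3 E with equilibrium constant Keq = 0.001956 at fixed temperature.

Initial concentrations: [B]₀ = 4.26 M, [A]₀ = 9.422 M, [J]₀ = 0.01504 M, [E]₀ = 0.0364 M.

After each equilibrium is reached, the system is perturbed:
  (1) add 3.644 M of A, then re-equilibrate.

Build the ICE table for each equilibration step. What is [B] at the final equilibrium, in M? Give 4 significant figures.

Q₀ = 2.1126e-07 vs Keq = 0.001956 ⇒ Q<K, forward
Step 1:
                   B          A          J          E
  init          4.26      9.422    0.01504     0.0364
  Δ         -0.03004   -0.04506   -0.01502    0.04506
  eq            4.23      9.377 1.8736e-05    0.08146
  solve Keq expr → x = 0.01502; check Q = 0.001956
Then add 3.644 M of A.
Step 2:
                   B          A          J          E
  init          4.23      13.02 1.8736e-05    0.08146
  Δ       -2.3459e-05 -3.5188e-05 -1.1729e-05 3.5188e-05
  eq            4.23      13.02 7.0064e-06     0.0815
  solve Keq expr → x = 1.1729e-05; check Q = 0.001956

[B]_eq = 4.23 M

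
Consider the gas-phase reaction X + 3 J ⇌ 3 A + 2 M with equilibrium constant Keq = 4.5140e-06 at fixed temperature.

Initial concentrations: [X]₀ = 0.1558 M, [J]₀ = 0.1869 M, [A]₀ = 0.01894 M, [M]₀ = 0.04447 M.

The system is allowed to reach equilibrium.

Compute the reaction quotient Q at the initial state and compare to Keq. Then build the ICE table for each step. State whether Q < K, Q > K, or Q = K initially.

Q₀ = 1.3209e-05 vs Keq = 4.5140e-06 ⇒ Q>K, reverse
Step 1:
                  X         J         A         M
  init       0.1558    0.1869   0.01894   0.04447
  Δ        0.001551  0.004652 -0.004652 -0.003101
  eq         0.1574    0.1916   0.01429   0.04137
  solve Keq expr → x = -0.001551; check Q = 4.5140e-06

Q₀ = 1.3209e-05; Q > K (proceeds reverse)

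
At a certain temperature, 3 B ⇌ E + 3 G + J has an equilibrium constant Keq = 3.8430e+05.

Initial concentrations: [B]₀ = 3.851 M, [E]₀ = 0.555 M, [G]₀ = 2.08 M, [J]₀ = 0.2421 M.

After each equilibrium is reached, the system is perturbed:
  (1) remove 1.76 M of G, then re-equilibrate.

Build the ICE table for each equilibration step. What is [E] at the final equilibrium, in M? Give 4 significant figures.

[E]_eq = 1.812 M

Q₀ = 0.02117 vs Keq = 3.8430e+05 ⇒ Q<K, forward
Step 1:
                  B         E         G         J
  init        3.851     0.555      2.08    0.2421
  Δ           -3.74     1.247      3.74     1.247
  eq         0.1112     1.802      5.82     1.489
  solve Keq expr → x = 1.247; check Q = 3.8430e+05
Then remove 1.76 M of G.
Step 2:
                  B         E         G         J
  init       0.1112     1.802      4.06     1.489
  Δ        -0.03266   0.01089   0.03266   0.01089
  eq        0.07856     1.812     4.092       1.5
  solve Keq expr → x = 0.01089; check Q = 3.8430e+05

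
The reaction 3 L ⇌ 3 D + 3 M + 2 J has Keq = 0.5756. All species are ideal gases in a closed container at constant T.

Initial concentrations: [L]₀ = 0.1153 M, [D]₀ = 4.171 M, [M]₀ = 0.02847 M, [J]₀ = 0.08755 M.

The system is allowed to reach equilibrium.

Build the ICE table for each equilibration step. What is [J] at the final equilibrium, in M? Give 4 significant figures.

Q₀ = 0.008374 vs Keq = 0.5756 ⇒ Q<K, forward
Step 1:
                    L           D           M           J
  I            0.1153       4.171     0.02847     0.08755
  C           -0.0375      0.0375      0.0375       0.025
  E            0.0778       4.208     0.06597      0.1125
  solve Keq expr → x = 0.0125; check Q = 0.5756

[J]_eq = 0.1125 M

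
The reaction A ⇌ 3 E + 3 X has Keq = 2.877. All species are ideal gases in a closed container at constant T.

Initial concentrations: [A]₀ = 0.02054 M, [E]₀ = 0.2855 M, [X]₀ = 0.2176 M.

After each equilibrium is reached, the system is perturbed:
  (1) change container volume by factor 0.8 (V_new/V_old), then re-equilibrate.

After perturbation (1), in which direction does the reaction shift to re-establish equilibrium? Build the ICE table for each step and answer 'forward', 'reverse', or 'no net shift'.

Direction: reverse

Q₀ = 0.01167 vs Keq = 2.877 ⇒ Q<K, forward
Step 1:
                  A         E         X
  I         0.02054    0.2855    0.2176
  C        -0.02023   0.06069   0.06069
  E       3.1080e-04    0.3462    0.2783
  solve Keq expr → x = 0.02023; check Q = 2.877
Then change container volume by factor 0.8 (V_new/V_old).
Step 2:
                  A         E         X
  I       3.8850e-04    0.4327    0.3479
  C       7.5588e-04 -0.002268 -0.002268
  E        0.001144    0.4305    0.3456
  solve Keq expr → x = -7.5588e-04; check Q = 2.877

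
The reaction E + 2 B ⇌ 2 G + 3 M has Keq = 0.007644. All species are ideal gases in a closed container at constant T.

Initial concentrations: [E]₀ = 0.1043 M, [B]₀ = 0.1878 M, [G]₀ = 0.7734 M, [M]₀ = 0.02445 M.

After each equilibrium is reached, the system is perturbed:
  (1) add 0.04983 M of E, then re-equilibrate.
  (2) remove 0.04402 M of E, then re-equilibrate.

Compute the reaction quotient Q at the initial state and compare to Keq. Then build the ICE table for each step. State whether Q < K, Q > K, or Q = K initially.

Q₀ = 0.002377 vs Keq = 0.007644 ⇒ Q<K, forward
Step 1:
                   E          B          G          M
  init        0.1043     0.1878     0.7734    0.02445
  Δ        -0.003393  -0.006785   0.006785    0.01018
  eq          0.1009      0.181     0.7802    0.03463
  solve Keq expr → x = 0.003393; check Q = 0.007644
Then add 0.04983 M of E.
Step 2:
                   E          B          G          M
  init        0.1507      0.181     0.7802    0.03463
  Δ        -0.001438  -0.002877   0.002877   0.004315
  eq          0.1493     0.1781     0.7831    0.03894
  solve Keq expr → x = 0.001438; check Q = 0.007644
Then remove 0.04402 M of E.
Step 3:
                   E          B          G          M
  init        0.1053     0.1781     0.7831    0.03894
  Δ         0.001248   0.002497  -0.002497  -0.003745
  eq          0.1065     0.1806     0.7806     0.0352
  solve Keq expr → x = -0.001248; check Q = 0.007644

Q₀ = 0.002377; Q < K (proceeds forward)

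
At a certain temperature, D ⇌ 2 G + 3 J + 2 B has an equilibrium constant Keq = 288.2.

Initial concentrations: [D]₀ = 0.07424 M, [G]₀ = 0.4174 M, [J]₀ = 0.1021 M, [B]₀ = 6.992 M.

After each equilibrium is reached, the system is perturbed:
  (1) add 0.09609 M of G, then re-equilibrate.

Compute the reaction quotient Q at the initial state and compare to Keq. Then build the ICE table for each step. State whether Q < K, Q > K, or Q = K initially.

Q₀ = 0.1221; Q < K (proceeds forward)

Q₀ = 0.1221 vs Keq = 288.2 ⇒ Q<K, forward
Step 1:
                   D          G          J          B
  init       0.07424     0.4174     0.1021      6.992
  Δ         -0.07242     0.1448     0.2173     0.1448
  eq         0.00182     0.5622     0.3194      7.137
  solve Keq expr → x = 0.07242; check Q = 288.2
Then add 0.09609 M of G.
Step 2:
                   D          G          J          B
  init       0.00182     0.6583     0.3194      7.137
  Δ       6.2161e-04  -0.001243  -0.001865  -0.001243
  eq        0.002441     0.6571     0.3175      7.136
  solve Keq expr → x = -6.2161e-04; check Q = 288.2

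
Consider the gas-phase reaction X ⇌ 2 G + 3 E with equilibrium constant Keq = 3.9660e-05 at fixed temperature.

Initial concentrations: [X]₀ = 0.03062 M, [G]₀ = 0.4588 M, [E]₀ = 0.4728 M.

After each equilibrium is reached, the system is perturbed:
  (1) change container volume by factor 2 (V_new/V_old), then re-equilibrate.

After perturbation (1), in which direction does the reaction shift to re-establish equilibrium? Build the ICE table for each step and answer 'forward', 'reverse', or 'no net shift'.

Q₀ = 0.7266 vs Keq = 3.9660e-05 ⇒ Q>K, reverse
Step 1:
                  X         G         E
  Initial   0.03062    0.4588    0.4728
  Change     0.1381   -0.2762   -0.4143
  Equil      0.1687    0.1826   0.05854
  solve Keq expr → x = -0.1381; check Q = 3.9660e-05
Then change container volume by factor 2 (V_new/V_old).
Step 2:
                  X         G         E
  Initial   0.08435   0.09131   0.02927
  Change   -0.01067   0.02135   0.03202
  Equil     0.07368    0.1127   0.06129
  solve Keq expr → x = 0.01067; check Q = 3.9660e-05

Direction: forward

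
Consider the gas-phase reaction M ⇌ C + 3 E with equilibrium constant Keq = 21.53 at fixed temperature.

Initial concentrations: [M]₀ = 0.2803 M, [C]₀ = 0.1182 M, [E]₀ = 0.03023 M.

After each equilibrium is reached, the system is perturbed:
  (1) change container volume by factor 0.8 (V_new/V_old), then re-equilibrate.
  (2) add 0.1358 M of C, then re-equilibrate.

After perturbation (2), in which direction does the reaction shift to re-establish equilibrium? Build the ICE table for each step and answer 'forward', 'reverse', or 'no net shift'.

Direction: reverse

Q₀ = 1.1650e-05 vs Keq = 21.53 ⇒ Q<K, forward
Step 1:
                    M           C           E
  I            0.2803      0.1182     0.03023
  C           -0.2697      0.2697       0.809
  E           0.01065      0.3879      0.8392
  solve Keq expr → x = 0.2697; check Q = 21.53
Then change container volume by factor 0.8 (V_new/V_old).
Step 2:
                    M           C           E
  I           0.01331      0.4848       1.049
  C           0.01002    -0.01002    -0.03006
  E           0.02333      0.4748       1.019
  solve Keq expr → x = -0.01002; check Q = 21.53
Then add 0.1358 M of C.
Step 3:
                    M           C           E
  I           0.02333      0.6106       1.019
  C          0.005101   -0.005101     -0.0153
  E           0.02843      0.6055       1.004
  solve Keq expr → x = -0.005101; check Q = 21.53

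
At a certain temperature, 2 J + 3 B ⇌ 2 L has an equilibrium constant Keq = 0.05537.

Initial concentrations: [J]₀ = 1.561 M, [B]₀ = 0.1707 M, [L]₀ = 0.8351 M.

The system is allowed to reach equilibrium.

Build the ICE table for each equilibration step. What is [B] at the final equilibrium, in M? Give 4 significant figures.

Q₀ = 57.54 vs Keq = 0.05537 ⇒ Q>K, reverse
Step 1:
                    J           B           L
  Initial       1.561      0.1707      0.8351
  Change       0.4579      0.6868     -0.4579
  Equil         2.019      0.8575      0.3772
  solve Keq expr → x = -0.2289; check Q = 0.05537

[B]_eq = 0.8575 M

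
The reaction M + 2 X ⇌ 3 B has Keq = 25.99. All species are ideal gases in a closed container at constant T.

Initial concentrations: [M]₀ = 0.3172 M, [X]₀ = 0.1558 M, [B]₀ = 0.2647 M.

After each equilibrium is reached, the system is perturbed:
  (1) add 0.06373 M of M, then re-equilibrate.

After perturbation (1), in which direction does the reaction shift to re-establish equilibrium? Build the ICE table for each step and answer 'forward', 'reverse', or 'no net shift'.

Direction: forward

Q₀ = 2.409 vs Keq = 25.99 ⇒ Q<K, forward
Step 1:
                  M         X         B
  Initial    0.3172    0.1558    0.2647
  Change   -0.03588  -0.07177    0.1077
  Equil      0.2813   0.08403    0.3724
  solve Keq expr → x = 0.03588; check Q = 25.99
Then add 0.06373 M of M.
Step 2:
                  M         X         B
  Initial     0.345   0.08403    0.3724
  Change  -0.002686 -0.005373  0.008059
  Equil      0.3424   0.07866    0.3804
  solve Keq expr → x = 0.002686; check Q = 25.99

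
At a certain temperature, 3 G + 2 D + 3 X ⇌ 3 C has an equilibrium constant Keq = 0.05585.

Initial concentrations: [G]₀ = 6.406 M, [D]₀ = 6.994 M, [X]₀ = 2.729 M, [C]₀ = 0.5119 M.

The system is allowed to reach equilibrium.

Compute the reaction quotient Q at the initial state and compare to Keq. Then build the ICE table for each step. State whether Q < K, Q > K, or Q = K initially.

Q₀ = 5.1325e-07 vs Keq = 0.05585 ⇒ Q<K, forward
Step 1:
                    G           D           X           C
  Initial       6.406       6.994       2.729      0.5119
  Change       -2.192      -1.462      -2.192       2.192
  Equil         4.214       5.532      0.5367       2.704
  solve Keq expr → x = 0.7308; check Q = 0.05585

Q₀ = 5.1325e-07; Q < K (proceeds forward)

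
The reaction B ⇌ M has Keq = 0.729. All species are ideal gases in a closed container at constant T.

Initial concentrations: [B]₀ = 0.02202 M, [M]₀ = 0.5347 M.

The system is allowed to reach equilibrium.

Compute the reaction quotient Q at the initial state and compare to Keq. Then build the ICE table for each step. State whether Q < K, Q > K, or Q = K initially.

Q₀ = 24.28; Q > K (proceeds reverse)

Q₀ = 24.28 vs Keq = 0.729 ⇒ Q>K, reverse
Step 1:
                  B         M
  I         0.02202    0.5347
  C             0.3      -0.3
  E           0.322    0.2347
  solve Keq expr → x = -0.3; check Q = 0.729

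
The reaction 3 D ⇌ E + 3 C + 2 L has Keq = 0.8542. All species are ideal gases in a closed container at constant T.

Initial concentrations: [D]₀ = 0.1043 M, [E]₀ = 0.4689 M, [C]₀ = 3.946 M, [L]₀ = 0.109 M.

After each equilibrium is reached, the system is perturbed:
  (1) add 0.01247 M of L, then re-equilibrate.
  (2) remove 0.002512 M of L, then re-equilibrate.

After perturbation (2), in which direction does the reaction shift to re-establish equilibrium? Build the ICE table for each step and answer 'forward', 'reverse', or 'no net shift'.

Direction: forward

Q₀ = 301.7 vs Keq = 0.8542 ⇒ Q>K, reverse
Step 1:
                   D          E          C          L
  init        0.1043     0.4689      3.946      0.109
  Δ           0.1309   -0.04365    -0.1309    -0.0873
  eq          0.2352     0.4253      3.815     0.0217
  solve Keq expr → x = -0.04365; check Q = 0.8542
Then add 0.01247 M of L.
Step 2:
                   D          E          C          L
  init        0.2352     0.4253      3.815    0.03417
  Δ          0.01509  -0.005031   -0.01509   -0.01006
  eq          0.2503     0.4202        3.8    0.02411
  solve Keq expr → x = -0.005031; check Q = 0.8542
Then remove 0.002512 M of L.
Step 3:
                   D          E          C          L
  init        0.2503     0.4202        3.8     0.0216
  Δ        -0.003029    0.00101   0.003029   0.002019
  eq          0.2473     0.4212      3.803    0.02362
  solve Keq expr → x = 0.00101; check Q = 0.8542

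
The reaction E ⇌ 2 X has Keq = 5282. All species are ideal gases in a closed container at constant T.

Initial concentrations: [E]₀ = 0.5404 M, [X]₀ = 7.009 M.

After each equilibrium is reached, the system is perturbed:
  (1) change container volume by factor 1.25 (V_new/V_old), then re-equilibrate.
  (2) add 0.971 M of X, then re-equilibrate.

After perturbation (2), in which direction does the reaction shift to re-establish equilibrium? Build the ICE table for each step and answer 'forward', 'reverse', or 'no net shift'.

Direction: reverse

Q₀ = 90.91 vs Keq = 5282 ⇒ Q<K, forward
Step 1:
                  E         X
  init       0.5404     7.009
  Δ         -0.5281     1.056
  eq        0.01231     8.065
  solve Keq expr → x = 0.5281; check Q = 5282
Then change container volume by factor 1.25 (V_new/V_old).
Step 2:
                  E         X
  init     0.009852     6.452
  Δ       -0.001961  0.003922
  eq       0.007891     6.456
  solve Keq expr → x = 0.001961; check Q = 5282
Then add 0.971 M of X.
Step 3:
                  E         X
  init     0.007891     7.427
  Δ        0.002538 -0.005076
  eq        0.01043     7.422
  solve Keq expr → x = -0.002538; check Q = 5282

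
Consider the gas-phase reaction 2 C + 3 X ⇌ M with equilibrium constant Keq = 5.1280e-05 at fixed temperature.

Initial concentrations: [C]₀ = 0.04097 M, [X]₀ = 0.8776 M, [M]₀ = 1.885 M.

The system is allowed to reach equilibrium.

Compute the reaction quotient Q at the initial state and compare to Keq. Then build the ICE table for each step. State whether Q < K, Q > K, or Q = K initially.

Q₀ = 1661; Q > K (proceeds reverse)

Q₀ = 1661 vs Keq = 5.1280e-05 ⇒ Q>K, reverse
Step 1:
                    C           X           M
  Initial     0.04097      0.8776       1.885
  Change        3.481       5.222      -1.741
  Equil         3.522       6.099      0.1444
  solve Keq expr → x = -1.741; check Q = 5.1280e-05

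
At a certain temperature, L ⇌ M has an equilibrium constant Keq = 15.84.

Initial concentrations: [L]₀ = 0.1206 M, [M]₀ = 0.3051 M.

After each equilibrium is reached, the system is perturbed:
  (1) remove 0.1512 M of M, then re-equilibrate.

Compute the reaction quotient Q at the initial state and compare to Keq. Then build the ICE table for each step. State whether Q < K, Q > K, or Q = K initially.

Q₀ = 2.53 vs Keq = 15.84 ⇒ Q<K, forward
Step 1:
                   L          M
  init        0.1206     0.3051
  Δ         -0.09532    0.09532
  eq         0.02528     0.4004
  solve Keq expr → x = 0.09532; check Q = 15.84
Then remove 0.1512 M of M.
Step 2:
                   L          M
  init       0.02528     0.2492
  Δ        -0.008979   0.008979
  eq          0.0163     0.2582
  solve Keq expr → x = 0.008979; check Q = 15.84

Q₀ = 2.53; Q < K (proceeds forward)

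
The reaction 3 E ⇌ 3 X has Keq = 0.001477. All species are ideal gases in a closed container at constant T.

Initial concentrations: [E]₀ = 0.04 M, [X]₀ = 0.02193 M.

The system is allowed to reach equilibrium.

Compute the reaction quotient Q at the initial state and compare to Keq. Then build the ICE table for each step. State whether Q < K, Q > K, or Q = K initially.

Q₀ = 0.1648; Q > K (proceeds reverse)

Q₀ = 0.1648 vs Keq = 0.001477 ⇒ Q>K, reverse
Step 1:
                  E         X
  init         0.04   0.02193
  Δ          0.0156   -0.0156
  eq         0.0556  0.006332
  solve Keq expr → x = -0.005199; check Q = 0.001477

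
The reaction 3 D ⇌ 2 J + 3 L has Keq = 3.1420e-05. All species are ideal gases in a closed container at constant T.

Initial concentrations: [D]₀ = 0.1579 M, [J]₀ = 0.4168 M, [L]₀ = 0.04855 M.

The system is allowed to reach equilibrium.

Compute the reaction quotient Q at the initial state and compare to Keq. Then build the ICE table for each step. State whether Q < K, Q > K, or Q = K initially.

Q₀ = 0.00505; Q > K (proceeds reverse)

Q₀ = 0.00505 vs Keq = 3.1420e-05 ⇒ Q>K, reverse
Step 1:
                    D           J           L
  Initial      0.1579      0.4168     0.04855
  Change      0.03707    -0.02471    -0.03707
  Equil         0.195      0.3921     0.01148
  solve Keq expr → x = -0.01236; check Q = 3.1420e-05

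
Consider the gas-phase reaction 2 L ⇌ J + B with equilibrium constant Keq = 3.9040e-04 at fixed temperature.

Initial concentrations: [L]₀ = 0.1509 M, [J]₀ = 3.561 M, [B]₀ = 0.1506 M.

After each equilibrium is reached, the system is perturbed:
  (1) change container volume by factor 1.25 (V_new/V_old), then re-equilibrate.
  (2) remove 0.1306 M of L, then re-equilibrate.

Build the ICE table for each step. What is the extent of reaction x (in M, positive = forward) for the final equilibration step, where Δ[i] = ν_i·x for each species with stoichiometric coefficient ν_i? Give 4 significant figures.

Q₀ = 23.55 vs Keq = 3.9040e-04 ⇒ Q>K, reverse
Step 1:
                  L         J         B
  init       0.1509     3.561    0.1506
  Δ          0.3012   -0.1506   -0.1506
  eq         0.4521      3.41 2.3393e-05
  solve Keq expr → x = -0.1506; check Q = 3.9040e-04
Then change container volume by factor 1.25 (V_new/V_old).
Step 2:
                  L         J         B
  init       0.3616     2.728 1.8714e-05
  Δ               0         0         0
  eq         0.3616     2.728 1.8714e-05
  solve Keq expr → x = 0; check Q = 3.9040e-04
Then remove 0.1306 M of L.
Step 3:
                  L         J         B
  init        0.231     2.728 1.8714e-05
  Δ       2.2149e-05 -1.1074e-05 -1.1074e-05
  eq         0.2311     2.728 7.6398e-06
  solve Keq expr → x = -1.1074e-05; check Q = 3.9040e-04

x = -1.1074e-05 M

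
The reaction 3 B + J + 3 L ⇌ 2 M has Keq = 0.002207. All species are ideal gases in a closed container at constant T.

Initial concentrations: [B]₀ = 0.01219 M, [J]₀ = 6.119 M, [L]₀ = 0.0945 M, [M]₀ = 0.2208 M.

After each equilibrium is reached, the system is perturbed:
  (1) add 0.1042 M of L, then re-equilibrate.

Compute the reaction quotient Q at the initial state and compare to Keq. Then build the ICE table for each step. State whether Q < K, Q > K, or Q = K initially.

Q₀ = 5.2121e+06; Q > K (proceeds reverse)

Q₀ = 5.2121e+06 vs Keq = 0.002207 ⇒ Q>K, reverse
Step 1:
                  B         J         L         M
  init      0.01219     6.119    0.0945    0.2208
  Δ          0.3221    0.1074    0.3221   -0.2147
  eq         0.3343     6.226    0.4166  0.006091
  solve Keq expr → x = -0.1074; check Q = 0.002207
Then add 0.1042 M of L.
Step 2:
                  B         J         L         M
  init       0.3343     6.226    0.5208  0.006091
  Δ       -0.003323 -0.001108 -0.003323  0.002215
  eq         0.3309     6.225    0.5174  0.008306
  solve Keq expr → x = 0.001108; check Q = 0.002207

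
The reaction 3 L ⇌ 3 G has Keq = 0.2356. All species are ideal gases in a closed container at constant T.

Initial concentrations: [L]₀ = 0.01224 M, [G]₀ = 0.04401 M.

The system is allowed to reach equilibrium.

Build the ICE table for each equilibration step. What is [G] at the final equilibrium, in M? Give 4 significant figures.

[G]_eq = 0.02148 M

Q₀ = 46.48 vs Keq = 0.2356 ⇒ Q>K, reverse
Step 1:
                    L           G
  init        0.01224     0.04401
  Δ           0.02253    -0.02253
  eq          0.03477     0.02148
  solve Keq expr → x = -0.007511; check Q = 0.2356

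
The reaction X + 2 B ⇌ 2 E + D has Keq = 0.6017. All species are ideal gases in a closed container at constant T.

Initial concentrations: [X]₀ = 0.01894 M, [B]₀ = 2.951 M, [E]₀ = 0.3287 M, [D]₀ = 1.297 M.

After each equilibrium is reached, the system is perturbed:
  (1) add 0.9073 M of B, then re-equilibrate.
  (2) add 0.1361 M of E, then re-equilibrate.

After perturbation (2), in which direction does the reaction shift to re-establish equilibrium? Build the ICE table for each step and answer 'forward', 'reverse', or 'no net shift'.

Direction: reverse

Q₀ = 0.8496 vs Keq = 0.6017 ⇒ Q>K, reverse
Step 1:
                    X           B           E           D
  init        0.01894       2.951      0.3287       1.297
  Δ          0.005686     0.01137    -0.01137   -0.005686
  eq          0.02463       2.962      0.3173       1.291
  solve Keq expr → x = -0.005686; check Q = 0.6017
Then add 0.9073 M of B.
Step 2:
                    X           B           E           D
  init        0.02463        3.87      0.3173       1.291
  Δ         -0.008384    -0.01677     0.01677    0.008384
  eq          0.01624       3.853      0.3341         1.3
  solve Keq expr → x = 0.008384; check Q = 0.6017
Then add 0.1361 M of E.
Step 3:
                    X           B           E           D
  init        0.01624       3.853      0.4702         1.3
  Δ           0.01208     0.02416    -0.02416    -0.01208
  eq          0.02832       3.877       0.446       1.288
  solve Keq expr → x = -0.01208; check Q = 0.6017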